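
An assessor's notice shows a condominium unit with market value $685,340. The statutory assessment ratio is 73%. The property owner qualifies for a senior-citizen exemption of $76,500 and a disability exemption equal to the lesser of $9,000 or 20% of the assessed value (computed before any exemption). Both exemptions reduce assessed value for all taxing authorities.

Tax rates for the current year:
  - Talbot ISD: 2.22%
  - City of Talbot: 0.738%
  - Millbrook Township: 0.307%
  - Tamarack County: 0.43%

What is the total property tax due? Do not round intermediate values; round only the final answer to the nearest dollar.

Assessed value = $685,340 × 0.73 = $500,298.2
Disability exemption = min($9,000, 20% × $500,298.2) = min($9,000, $100,059.64) = $9,000 (dollar cap binds)
Taxable value = $500,298.2 − $76,500 − $9,000 = $414,798.2
Talbot ISD: $414,798.2 × 0.0222 = $9,208.52004
City of Talbot: $414,798.2 × 0.00738 = $3,061.210716
Millbrook Township: $414,798.2 × 0.00307 = $1,273.430474
Tamarack County: $414,798.2 × 0.0043 = $1,783.63226
Total = $15,326.79349

$15,327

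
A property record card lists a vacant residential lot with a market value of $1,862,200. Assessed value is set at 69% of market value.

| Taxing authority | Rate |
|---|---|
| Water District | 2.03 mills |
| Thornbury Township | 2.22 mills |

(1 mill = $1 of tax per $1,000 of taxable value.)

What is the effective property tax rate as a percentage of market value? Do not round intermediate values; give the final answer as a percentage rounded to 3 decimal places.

0.293%

Assessed value = $1,862,200 × 0.69 = $1,284,918
Water District: $1,284,918 × 0.00203 = $2,608.38354
Thornbury Township: $1,284,918 × 0.00222 = $2,852.51796
Total tax = $5,460.9015
Effective rate = $5,460.9015 ÷ $1,862,200 = 0.293% of market value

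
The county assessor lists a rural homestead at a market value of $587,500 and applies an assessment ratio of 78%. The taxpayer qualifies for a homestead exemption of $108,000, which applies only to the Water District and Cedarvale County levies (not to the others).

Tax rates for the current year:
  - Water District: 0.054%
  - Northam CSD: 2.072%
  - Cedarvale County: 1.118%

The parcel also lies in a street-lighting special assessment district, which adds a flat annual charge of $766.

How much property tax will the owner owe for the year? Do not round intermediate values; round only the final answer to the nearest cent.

$14,365.87

Assessed value = $587,500 × 0.78 = $458,250
Water District: ($458,250 − $108,000) × 0.00054 = $350,250 × 0.00054 = $189.135
Northam CSD: $458,250 × 0.02072 = $9,494.94
Cedarvale County: ($458,250 − $108,000) × 0.01118 = $350,250 × 0.01118 = $3,915.795
Levies subtotal = $13,599.87
Total = $13,599.87 + $766 = $14,365.87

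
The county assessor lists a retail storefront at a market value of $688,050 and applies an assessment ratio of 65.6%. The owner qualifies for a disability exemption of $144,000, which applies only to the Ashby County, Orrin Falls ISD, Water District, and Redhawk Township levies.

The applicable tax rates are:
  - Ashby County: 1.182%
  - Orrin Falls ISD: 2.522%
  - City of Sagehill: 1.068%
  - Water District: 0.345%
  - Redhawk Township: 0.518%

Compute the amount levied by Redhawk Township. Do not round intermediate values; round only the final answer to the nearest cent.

$1,592.13

Assessed value = $688,050 × 0.656 = $451,360.8
Redhawk Township taxable value = $451,360.8 − $144,000 = $307,360.8
Redhawk Township levy = $307,360.8 × 0.00518 = $1,592.128944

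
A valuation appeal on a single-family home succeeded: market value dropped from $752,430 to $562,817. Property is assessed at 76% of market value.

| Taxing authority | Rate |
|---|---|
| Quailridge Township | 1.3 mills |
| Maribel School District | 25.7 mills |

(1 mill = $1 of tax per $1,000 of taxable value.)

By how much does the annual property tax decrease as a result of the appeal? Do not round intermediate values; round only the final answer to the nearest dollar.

$3,891

Old assessed value = $752,430 × 0.76 = $571,846.8
New assessed value = $562,817 × 0.76 = $427,740.92
Combined rate = 0.0013 + 0.0257 = 0.027
Old tax = $571,846.8 × 0.027 = $15,439.8636
New tax = $427,740.92 × 0.027 = $11,549.00484
Reduction = $15,439.8636 − $11,549.00484 = $3,890.85876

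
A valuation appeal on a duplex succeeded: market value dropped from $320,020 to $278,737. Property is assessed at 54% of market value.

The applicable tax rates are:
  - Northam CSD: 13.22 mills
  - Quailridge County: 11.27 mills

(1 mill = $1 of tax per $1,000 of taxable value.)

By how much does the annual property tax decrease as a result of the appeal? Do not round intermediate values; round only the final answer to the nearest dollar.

$546

Old assessed value = $320,020 × 0.54 = $172,810.8
New assessed value = $278,737 × 0.54 = $150,517.98
Combined rate = 0.01322 + 0.01127 = 0.02449
Old tax = $172,810.8 × 0.02449 = $4,232.136492
New tax = $150,517.98 × 0.02449 = $3,686.1853302
Reduction = $4,232.136492 − $3,686.1853302 = $545.9511618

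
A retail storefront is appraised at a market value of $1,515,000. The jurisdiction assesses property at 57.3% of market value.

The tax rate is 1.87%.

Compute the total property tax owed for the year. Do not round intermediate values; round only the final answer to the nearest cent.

Assessed value = $1,515,000 × 0.573 = $868,095
Tax = $868,095 × 0.0187 = $16,233.3765

$16,233.38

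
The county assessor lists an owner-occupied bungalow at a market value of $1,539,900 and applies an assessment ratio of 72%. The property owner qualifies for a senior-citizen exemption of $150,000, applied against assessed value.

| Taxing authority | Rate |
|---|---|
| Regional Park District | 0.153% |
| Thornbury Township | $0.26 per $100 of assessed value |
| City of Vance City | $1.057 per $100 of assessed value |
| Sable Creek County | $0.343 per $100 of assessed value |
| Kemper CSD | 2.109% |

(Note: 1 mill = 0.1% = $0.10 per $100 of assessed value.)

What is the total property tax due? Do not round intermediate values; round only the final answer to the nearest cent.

$37,601.31

Assessed value = $1,539,900 × 0.72 = $1,108,728
Taxable value = $1,108,728 − $150,000 = $958,728
Regional Park District: $958,728 × 0.00153 = $1,466.85384
Thornbury Township: $958,728 × 0.0026 = $2,492.6928
City of Vance City: $958,728 × 0.01057 = $10,133.75496
Sable Creek County: $958,728 × 0.00343 = $3,288.43704
Kemper CSD: $958,728 × 0.02109 = $20,219.57352
Total = $37,601.31216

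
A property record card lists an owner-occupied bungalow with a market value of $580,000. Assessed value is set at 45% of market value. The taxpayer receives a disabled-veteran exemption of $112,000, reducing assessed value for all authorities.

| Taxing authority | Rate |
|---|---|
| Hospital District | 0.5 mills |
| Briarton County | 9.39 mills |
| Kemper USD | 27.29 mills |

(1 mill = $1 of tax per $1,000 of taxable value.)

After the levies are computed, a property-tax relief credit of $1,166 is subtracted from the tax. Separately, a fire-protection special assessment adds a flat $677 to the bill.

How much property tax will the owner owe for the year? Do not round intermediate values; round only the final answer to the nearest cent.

$5,050.82

Assessed value = $580,000 × 0.45 = $261,000
Taxable value = $261,000 − $112,000 = $149,000
Hospital District: $149,000 × 0.0005 = $74.5
Briarton County: $149,000 × 0.00939 = $1,399.11
Kemper USD: $149,000 × 0.02729 = $4,066.21
Levies subtotal = $5,539.82
After credit = $5,539.82 − $1,166 = $4,373.82
Total = $4,373.82 + $677 = $5,050.82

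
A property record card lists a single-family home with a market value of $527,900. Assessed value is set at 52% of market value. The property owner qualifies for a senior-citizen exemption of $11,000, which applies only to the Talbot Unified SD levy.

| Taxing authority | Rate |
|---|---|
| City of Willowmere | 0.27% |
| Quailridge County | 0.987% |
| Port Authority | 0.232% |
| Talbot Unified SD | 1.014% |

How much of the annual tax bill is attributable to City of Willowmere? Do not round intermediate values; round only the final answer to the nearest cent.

$741.17

Assessed value = $527,900 × 0.52 = $274,508
City of Willowmere taxable value = $274,508 (exemption does not apply)
City of Willowmere levy = $274,508 × 0.0027 = $741.1716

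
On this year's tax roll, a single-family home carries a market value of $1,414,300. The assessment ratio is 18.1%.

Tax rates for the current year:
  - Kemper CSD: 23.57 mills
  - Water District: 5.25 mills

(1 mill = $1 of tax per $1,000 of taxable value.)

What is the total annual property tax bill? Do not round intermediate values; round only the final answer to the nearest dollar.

Assessed value = $1,414,300 × 0.181 = $255,988.3
Kemper CSD: $255,988.3 × 0.02357 = $6,033.644231
Water District: $255,988.3 × 0.00525 = $1,343.938575
Total = $6,033.644231 + $1,343.938575 = $7,377.582806

$7,378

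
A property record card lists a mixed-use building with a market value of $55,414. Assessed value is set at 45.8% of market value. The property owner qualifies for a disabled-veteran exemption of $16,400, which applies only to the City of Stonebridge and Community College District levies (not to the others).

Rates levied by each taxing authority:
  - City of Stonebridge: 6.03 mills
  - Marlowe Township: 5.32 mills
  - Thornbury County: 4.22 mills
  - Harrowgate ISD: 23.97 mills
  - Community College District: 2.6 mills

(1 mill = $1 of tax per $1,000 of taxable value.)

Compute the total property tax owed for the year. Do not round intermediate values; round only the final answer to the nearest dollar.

$928

Assessed value = $55,414 × 0.458 = $25,379.612
City of Stonebridge: ($25,379.612 − $16,400) × 0.00603 = $8,979.612 × 0.00603 = $54.14706036
Marlowe Township: $25,379.612 × 0.00532 = $135.01953584
Thornbury County: $25,379.612 × 0.00422 = $107.10196264
Harrowgate ISD: $25,379.612 × 0.02397 = $608.34929964
Community College District: ($25,379.612 − $16,400) × 0.0026 = $8,979.612 × 0.0026 = $23.3469912
Total = $927.96484968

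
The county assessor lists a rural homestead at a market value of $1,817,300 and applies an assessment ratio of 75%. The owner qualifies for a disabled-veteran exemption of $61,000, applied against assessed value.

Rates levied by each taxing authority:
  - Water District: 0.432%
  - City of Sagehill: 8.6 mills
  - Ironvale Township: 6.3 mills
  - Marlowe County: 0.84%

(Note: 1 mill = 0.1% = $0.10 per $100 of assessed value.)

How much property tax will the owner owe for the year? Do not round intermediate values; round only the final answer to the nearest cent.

Assessed value = $1,817,300 × 0.75 = $1,362,975
Taxable value = $1,362,975 − $61,000 = $1,301,975
Water District: $1,301,975 × 0.00432 = $5,624.532
City of Sagehill: $1,301,975 × 0.0086 = $11,196.985
Ironvale Township: $1,301,975 × 0.0063 = $8,202.4425
Marlowe County: $1,301,975 × 0.0084 = $10,936.59
Total = $35,960.5495

$35,960.55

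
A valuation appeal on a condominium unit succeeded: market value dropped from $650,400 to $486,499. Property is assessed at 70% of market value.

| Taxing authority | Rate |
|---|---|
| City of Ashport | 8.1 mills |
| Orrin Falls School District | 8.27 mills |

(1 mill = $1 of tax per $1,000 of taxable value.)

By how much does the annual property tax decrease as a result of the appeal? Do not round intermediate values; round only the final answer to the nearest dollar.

$1,878

Old assessed value = $650,400 × 0.7 = $455,280
New assessed value = $486,499 × 0.7 = $340,549.3
Combined rate = 0.0081 + 0.00827 = 0.01637
Old tax = $455,280 × 0.01637 = $7,452.9336
New tax = $340,549.3 × 0.01637 = $5,574.792041
Reduction = $7,452.9336 − $5,574.792041 = $1,878.141559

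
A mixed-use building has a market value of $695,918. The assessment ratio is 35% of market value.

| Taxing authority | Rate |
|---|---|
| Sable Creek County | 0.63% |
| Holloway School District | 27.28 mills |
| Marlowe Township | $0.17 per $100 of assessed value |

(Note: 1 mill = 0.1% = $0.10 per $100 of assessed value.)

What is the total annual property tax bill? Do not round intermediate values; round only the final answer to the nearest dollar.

Assessed value = $695,918 × 0.35 = $243,571.3
Sable Creek County: $243,571.3 × 0.0063 = $1,534.49919
Holloway School District: $243,571.3 × 0.02728 = $6,644.625064
Marlowe Township: $243,571.3 × 0.0017 = $414.07121
Total = $8,593.195464

$8,593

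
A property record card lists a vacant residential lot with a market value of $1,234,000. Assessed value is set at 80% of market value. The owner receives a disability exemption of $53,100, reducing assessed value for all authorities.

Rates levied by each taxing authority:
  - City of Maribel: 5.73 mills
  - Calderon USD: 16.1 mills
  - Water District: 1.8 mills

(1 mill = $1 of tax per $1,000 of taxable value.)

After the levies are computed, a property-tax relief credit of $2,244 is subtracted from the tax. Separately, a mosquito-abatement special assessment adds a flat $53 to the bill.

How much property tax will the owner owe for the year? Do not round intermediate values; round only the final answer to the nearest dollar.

Assessed value = $1,234,000 × 0.8 = $987,200
Taxable value = $987,200 − $53,100 = $934,100
City of Maribel: $934,100 × 0.00573 = $5,352.393
Calderon USD: $934,100 × 0.0161 = $15,039.01
Water District: $934,100 × 0.0018 = $1,681.38
Levies subtotal = $22,072.783
After credit = $22,072.783 − $2,244 = $19,828.783
Total = $19,828.783 + $53 = $19,881.783

$19,882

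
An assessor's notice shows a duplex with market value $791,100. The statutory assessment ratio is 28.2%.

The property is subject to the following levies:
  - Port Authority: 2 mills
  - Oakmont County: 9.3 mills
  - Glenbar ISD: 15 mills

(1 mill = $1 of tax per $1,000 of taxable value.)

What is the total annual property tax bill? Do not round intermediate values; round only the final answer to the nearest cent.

Assessed value = $791,100 × 0.282 = $223,090.2
Port Authority: $223,090.2 × 0.002 = $446.1804
Oakmont County: $223,090.2 × 0.0093 = $2,074.73886
Glenbar ISD: $223,090.2 × 0.015 = $3,346.353
Total = $446.1804 + $2,074.73886 + $3,346.353 = $5,867.27226

$5,867.27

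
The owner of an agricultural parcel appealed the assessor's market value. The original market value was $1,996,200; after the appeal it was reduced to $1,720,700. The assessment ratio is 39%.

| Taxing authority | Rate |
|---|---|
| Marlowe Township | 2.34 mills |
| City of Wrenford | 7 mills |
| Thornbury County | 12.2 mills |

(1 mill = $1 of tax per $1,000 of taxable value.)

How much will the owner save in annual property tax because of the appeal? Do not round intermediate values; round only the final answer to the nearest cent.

$2,314.37

Old assessed value = $1,996,200 × 0.39 = $778,518
New assessed value = $1,720,700 × 0.39 = $671,073
Combined rate = 0.00234 + 0.007 + 0.0122 = 0.02154
Old tax = $778,518 × 0.02154 = $16,769.27772
New tax = $671,073 × 0.02154 = $14,454.91242
Reduction = $16,769.27772 − $14,454.91242 = $2,314.3653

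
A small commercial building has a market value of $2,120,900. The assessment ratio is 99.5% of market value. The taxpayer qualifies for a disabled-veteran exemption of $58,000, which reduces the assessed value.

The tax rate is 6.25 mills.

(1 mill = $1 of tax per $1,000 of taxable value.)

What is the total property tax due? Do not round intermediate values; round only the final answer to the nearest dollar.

$12,827

Assessed value = $2,120,900 × 0.995 = $2,110,295.5
Taxable value = $2,110,295.5 − $58,000 = $2,052,295.5
Tax = $2,052,295.5 × 0.00625 = $12,826.846875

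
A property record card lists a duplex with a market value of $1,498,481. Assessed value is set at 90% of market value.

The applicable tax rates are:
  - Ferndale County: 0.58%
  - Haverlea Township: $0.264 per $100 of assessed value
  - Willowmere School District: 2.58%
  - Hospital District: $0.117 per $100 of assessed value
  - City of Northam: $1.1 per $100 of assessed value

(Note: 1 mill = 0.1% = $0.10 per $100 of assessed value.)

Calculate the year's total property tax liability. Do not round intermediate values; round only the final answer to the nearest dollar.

Assessed value = $1,498,481 × 0.9 = $1,348,632.9
Ferndale County: $1,348,632.9 × 0.0058 = $7,822.07082
Haverlea Township: $1,348,632.9 × 0.00264 = $3,560.390856
Willowmere School District: $1,348,632.9 × 0.0258 = $34,794.72882
Hospital District: $1,348,632.9 × 0.00117 = $1,577.900493
City of Northam: $1,348,632.9 × 0.011 = $14,834.9619
Total = $62,590.052889

$62,590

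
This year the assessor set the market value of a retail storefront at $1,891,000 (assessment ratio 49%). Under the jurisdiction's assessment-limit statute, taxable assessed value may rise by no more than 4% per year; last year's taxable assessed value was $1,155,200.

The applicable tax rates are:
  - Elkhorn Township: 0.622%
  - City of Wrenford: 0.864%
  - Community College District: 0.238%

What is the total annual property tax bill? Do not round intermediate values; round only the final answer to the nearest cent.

$15,974.41

Uncapped assessed value = $1,891,000 × 0.49 = $926,590
Cap limit = $1,155,200 × 1.04 = $1,201,408
Taxable assessed value = min($926,590, $1,201,408) = $926,590 (cap does not bind)
Elkhorn Township: $926,590 × 0.00622 = $5,763.3898
City of Wrenford: $926,590 × 0.00864 = $8,005.7376
Community College District: $926,590 × 0.00238 = $2,205.2842
Total = $15,974.4116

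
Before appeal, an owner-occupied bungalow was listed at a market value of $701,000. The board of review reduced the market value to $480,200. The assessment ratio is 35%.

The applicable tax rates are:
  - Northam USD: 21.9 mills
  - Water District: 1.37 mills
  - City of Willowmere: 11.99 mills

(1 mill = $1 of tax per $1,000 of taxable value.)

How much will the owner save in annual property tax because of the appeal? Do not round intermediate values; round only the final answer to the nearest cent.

$2,724.89

Old assessed value = $701,000 × 0.35 = $245,350
New assessed value = $480,200 × 0.35 = $168,070
Combined rate = 0.0219 + 0.00137 + 0.01199 = 0.03526
Old tax = $245,350 × 0.03526 = $8,651.041
New tax = $168,070 × 0.03526 = $5,926.1482
Reduction = $8,651.041 − $5,926.1482 = $2,724.8928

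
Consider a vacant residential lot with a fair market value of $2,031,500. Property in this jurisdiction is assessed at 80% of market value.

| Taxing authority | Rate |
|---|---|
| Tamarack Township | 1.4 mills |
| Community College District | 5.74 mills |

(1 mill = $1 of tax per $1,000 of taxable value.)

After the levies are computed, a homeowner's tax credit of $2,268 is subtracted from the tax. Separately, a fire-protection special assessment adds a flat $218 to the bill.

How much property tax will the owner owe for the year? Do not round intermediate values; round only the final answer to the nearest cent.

$9,553.93

Assessed value = $2,031,500 × 0.8 = $1,625,200
Tamarack Township: $1,625,200 × 0.0014 = $2,275.28
Community College District: $1,625,200 × 0.00574 = $9,328.648
Levies subtotal = $11,603.928
After credit = $11,603.928 − $2,268 = $9,335.928
Total = $9,335.928 + $218 = $9,553.928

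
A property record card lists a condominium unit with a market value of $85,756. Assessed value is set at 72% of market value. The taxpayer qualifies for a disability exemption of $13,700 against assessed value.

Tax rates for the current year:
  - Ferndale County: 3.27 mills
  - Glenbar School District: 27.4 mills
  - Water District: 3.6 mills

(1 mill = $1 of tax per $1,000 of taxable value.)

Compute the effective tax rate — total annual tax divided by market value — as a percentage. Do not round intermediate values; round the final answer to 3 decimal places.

1.920%

Assessed value = $85,756 × 0.72 = $61,744.32
Taxable value = $61,744.32 − $13,700 = $48,044.32
Ferndale County: $48,044.32 × 0.00327 = $157.1049264
Glenbar School District: $48,044.32 × 0.0274 = $1,316.414368
Water District: $48,044.32 × 0.0036 = $172.959552
Total tax = $1,646.4788464
Effective rate = $1,646.4788464 ÷ $85,756 = 1.920% of market value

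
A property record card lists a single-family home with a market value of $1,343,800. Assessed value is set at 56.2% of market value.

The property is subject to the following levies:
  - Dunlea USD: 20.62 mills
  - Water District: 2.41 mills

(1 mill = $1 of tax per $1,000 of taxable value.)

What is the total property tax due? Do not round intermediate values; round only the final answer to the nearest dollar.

Assessed value = $1,343,800 × 0.562 = $755,215.6
Dunlea USD: $755,215.6 × 0.02062 = $15,572.545672
Water District: $755,215.6 × 0.00241 = $1,820.069596
Total = $15,572.545672 + $1,820.069596 = $17,392.615268

$17,393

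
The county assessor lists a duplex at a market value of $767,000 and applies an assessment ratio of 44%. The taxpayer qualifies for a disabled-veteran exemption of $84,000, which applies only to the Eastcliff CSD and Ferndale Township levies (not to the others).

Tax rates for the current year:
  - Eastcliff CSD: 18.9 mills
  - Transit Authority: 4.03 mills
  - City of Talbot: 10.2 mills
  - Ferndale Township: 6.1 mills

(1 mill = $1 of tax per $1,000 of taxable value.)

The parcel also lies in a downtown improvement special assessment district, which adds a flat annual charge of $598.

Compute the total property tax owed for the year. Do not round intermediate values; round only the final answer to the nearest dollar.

$11,737

Assessed value = $767,000 × 0.44 = $337,480
Eastcliff CSD: ($337,480 − $84,000) × 0.0189 = $253,480 × 0.0189 = $4,790.772
Transit Authority: $337,480 × 0.00403 = $1,360.0444
City of Talbot: $337,480 × 0.0102 = $3,442.296
Ferndale Township: ($337,480 − $84,000) × 0.0061 = $253,480 × 0.0061 = $1,546.228
Levies subtotal = $11,139.3404
Total = $11,139.3404 + $598 = $11,737.3404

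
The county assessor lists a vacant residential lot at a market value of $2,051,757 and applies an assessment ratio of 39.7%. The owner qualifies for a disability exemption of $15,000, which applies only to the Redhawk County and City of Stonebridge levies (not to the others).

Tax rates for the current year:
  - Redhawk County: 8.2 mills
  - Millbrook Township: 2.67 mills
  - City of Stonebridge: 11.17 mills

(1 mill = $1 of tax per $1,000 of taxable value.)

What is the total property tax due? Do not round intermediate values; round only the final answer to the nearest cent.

Assessed value = $2,051,757 × 0.397 = $814,547.529
Redhawk County: ($814,547.529 − $15,000) × 0.0082 = $799,547.529 × 0.0082 = $6,556.2897378
Millbrook Township: $814,547.529 × 0.00267 = $2,174.84190243
City of Stonebridge: ($814,547.529 − $15,000) × 0.01117 = $799,547.529 × 0.01117 = $8,930.94589893
Total = $17,662.07753916

$17,662.08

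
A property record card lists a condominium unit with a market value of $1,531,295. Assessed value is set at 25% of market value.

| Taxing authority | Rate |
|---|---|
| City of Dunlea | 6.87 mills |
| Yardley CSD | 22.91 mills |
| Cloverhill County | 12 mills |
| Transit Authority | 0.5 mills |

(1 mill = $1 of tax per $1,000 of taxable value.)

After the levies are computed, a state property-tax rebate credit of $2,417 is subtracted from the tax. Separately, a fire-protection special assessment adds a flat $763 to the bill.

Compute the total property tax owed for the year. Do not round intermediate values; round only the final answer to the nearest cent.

Assessed value = $1,531,295 × 0.25 = $382,823.75
City of Dunlea: $382,823.75 × 0.00687 = $2,629.9991625
Yardley CSD: $382,823.75 × 0.02291 = $8,770.4921125
Cloverhill County: $382,823.75 × 0.012 = $4,593.885
Transit Authority: $382,823.75 × 0.0005 = $191.411875
Levies subtotal = $16,185.78815
After credit = $16,185.78815 − $2,417 = $13,768.78815
Total = $13,768.78815 + $763 = $14,531.78815

$14,531.79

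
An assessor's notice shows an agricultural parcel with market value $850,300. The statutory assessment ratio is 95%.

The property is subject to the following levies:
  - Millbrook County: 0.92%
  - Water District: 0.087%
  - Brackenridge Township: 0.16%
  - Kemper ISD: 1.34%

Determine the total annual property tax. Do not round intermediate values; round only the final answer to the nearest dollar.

$20,251

Assessed value = $850,300 × 0.95 = $807,785
Millbrook County: $807,785 × 0.0092 = $7,431.622
Water District: $807,785 × 0.00087 = $702.77295
Brackenridge Township: $807,785 × 0.0016 = $1,292.456
Kemper ISD: $807,785 × 0.0134 = $10,824.319
Total = $7,431.622 + $702.77295 + $1,292.456 + $10,824.319 = $20,251.16995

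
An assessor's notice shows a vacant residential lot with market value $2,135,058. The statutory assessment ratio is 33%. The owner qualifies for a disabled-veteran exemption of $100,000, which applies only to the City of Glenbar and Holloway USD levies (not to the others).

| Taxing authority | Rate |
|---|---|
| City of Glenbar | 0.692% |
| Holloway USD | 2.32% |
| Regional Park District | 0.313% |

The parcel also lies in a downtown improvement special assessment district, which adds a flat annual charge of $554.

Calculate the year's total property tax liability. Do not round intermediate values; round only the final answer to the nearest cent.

$20,968.92

Assessed value = $2,135,058 × 0.33 = $704,569.14
City of Glenbar: ($704,569.14 − $100,000) × 0.00692 = $604,569.14 × 0.00692 = $4,183.6184488
Holloway USD: ($704,569.14 − $100,000) × 0.0232 = $604,569.14 × 0.0232 = $14,026.004048
Regional Park District: $704,569.14 × 0.00313 = $2,205.3014082
Levies subtotal = $20,414.923905
Total = $20,414.923905 + $554 = $20,968.923905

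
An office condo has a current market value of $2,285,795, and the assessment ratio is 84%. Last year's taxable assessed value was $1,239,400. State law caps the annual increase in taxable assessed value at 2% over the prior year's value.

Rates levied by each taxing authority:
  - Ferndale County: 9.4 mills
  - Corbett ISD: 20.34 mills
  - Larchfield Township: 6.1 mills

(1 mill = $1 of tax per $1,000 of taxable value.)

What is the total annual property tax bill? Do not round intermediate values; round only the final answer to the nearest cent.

Uncapped assessed value = $2,285,795 × 0.84 = $1,920,067.8
Cap limit = $1,239,400 × 1.02 = $1,264,188
Taxable assessed value = min($1,920,067.8, $1,264,188) = $1,264,188 (cap binds)
Ferndale County: $1,264,188 × 0.0094 = $11,883.3672
Corbett ISD: $1,264,188 × 0.02034 = $25,713.58392
Larchfield Township: $1,264,188 × 0.0061 = $7,711.5468
Total = $45,308.49792

$45,308.50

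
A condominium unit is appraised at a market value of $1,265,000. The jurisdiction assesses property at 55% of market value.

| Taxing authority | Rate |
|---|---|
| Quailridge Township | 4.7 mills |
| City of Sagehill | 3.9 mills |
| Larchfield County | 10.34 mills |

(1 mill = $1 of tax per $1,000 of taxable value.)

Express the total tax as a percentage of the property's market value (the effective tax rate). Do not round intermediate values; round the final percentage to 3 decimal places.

1.042%

Assessed value = $1,265,000 × 0.55 = $695,750
Quailridge Township: $695,750 × 0.0047 = $3,270.025
City of Sagehill: $695,750 × 0.0039 = $2,713.425
Larchfield County: $695,750 × 0.01034 = $7,194.055
Total tax = $13,177.505
Effective rate = $13,177.505 ÷ $1,265,000 = 1.042% of market value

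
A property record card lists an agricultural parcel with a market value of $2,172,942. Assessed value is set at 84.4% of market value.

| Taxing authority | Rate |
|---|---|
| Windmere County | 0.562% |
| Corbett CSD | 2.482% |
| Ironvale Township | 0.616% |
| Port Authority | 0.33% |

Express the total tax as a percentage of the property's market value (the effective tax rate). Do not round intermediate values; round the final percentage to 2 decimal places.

Assessed value = $2,172,942 × 0.844 = $1,833,963.048
Windmere County: $1,833,963.048 × 0.00562 = $10,306.87232976
Corbett CSD: $1,833,963.048 × 0.02482 = $45,518.96285136
Ironvale Township: $1,833,963.048 × 0.00616 = $11,297.21237568
Port Authority: $1,833,963.048 × 0.0033 = $6,052.0780584
Total tax = $73,175.1256152
Effective rate = $73,175.1256152 ÷ $2,172,942 = 3.37% of market value

3.37%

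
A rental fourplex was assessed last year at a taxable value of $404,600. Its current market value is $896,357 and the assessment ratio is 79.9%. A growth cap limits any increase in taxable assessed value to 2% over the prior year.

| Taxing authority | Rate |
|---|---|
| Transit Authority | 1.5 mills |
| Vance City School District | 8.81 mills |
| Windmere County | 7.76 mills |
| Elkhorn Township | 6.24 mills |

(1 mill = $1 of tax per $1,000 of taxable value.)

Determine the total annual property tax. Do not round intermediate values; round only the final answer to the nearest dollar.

Uncapped assessed value = $896,357 × 0.799 = $716,189.243
Cap limit = $404,600 × 1.02 = $412,692
Taxable assessed value = min($716,189.243, $412,692) = $412,692 (cap binds)
Transit Authority: $412,692 × 0.0015 = $619.038
Vance City School District: $412,692 × 0.00881 = $3,635.81652
Windmere County: $412,692 × 0.00776 = $3,202.48992
Elkhorn Township: $412,692 × 0.00624 = $2,575.19808
Total = $10,032.54252

$10,033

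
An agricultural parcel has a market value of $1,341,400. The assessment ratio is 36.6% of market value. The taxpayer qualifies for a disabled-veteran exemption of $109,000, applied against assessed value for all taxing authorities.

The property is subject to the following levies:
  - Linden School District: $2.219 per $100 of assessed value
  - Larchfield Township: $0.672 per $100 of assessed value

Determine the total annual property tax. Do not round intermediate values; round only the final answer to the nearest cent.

$11,042.24

Assessed value = $1,341,400 × 0.366 = $490,952.4
Taxable value = $490,952.4 − $109,000 = $381,952.4
Linden School District: $381,952.4 × 0.02219 = $8,475.523756
Larchfield Township: $381,952.4 × 0.00672 = $2,566.720128
Total = $8,475.523756 + $2,566.720128 = $11,042.243884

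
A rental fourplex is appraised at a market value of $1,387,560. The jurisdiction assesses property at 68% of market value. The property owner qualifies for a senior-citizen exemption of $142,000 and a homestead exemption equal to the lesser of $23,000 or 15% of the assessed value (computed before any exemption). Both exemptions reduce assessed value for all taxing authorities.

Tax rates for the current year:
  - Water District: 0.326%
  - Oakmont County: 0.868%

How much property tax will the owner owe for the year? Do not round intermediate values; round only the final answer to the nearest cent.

Assessed value = $1,387,560 × 0.68 = $943,540.8
Homestead exemption = min($23,000, 15% × $943,540.8) = min($23,000, $141,531.12) = $23,000 (dollar cap binds)
Taxable value = $943,540.8 − $142,000 − $23,000 = $778,540.8
Water District: $778,540.8 × 0.00326 = $2,538.043008
Oakmont County: $778,540.8 × 0.00868 = $6,757.734144
Total = $9,295.777152

$9,295.78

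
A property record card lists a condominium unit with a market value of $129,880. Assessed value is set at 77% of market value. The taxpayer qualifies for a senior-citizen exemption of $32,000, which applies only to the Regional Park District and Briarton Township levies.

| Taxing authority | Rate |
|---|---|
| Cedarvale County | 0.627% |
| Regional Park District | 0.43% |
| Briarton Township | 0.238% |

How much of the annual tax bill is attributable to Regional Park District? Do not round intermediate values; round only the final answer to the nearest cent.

Assessed value = $129,880 × 0.77 = $100,007.6
Regional Park District taxable value = $100,007.6 − $32,000 = $68,007.6
Regional Park District levy = $68,007.6 × 0.0043 = $292.43268

$292.43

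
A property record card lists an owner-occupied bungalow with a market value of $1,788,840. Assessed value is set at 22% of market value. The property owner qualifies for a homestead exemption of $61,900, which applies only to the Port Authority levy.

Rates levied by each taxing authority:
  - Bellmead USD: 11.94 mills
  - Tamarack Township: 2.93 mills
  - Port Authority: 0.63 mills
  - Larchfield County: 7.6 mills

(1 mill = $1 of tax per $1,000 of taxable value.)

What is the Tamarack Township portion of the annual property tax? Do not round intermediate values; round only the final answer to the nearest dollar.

Assessed value = $1,788,840 × 0.22 = $393,544.8
Tamarack Township taxable value = $393,544.8 (exemption does not apply)
Tamarack Township levy = $393,544.8 × 0.00293 = $1,153.086264

$1,153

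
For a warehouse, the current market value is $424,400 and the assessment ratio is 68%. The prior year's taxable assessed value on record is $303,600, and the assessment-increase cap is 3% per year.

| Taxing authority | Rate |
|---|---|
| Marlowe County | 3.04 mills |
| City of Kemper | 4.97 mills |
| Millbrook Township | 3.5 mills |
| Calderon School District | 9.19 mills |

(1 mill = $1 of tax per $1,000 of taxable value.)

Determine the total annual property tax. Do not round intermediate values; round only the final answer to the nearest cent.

$5,973.85

Uncapped assessed value = $424,400 × 0.68 = $288,592
Cap limit = $303,600 × 1.03 = $312,708
Taxable assessed value = min($288,592, $312,708) = $288,592 (cap does not bind)
Marlowe County: $288,592 × 0.00304 = $877.31968
City of Kemper: $288,592 × 0.00497 = $1,434.30224
Millbrook Township: $288,592 × 0.0035 = $1,010.072
Calderon School District: $288,592 × 0.00919 = $2,652.16048
Total = $5,973.8544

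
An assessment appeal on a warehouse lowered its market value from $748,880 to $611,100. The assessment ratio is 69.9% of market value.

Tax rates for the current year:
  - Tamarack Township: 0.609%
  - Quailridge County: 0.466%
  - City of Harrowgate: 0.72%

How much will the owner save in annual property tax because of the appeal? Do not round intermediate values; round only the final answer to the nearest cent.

Old assessed value = $748,880 × 0.699 = $523,467.12
New assessed value = $611,100 × 0.699 = $427,158.9
Combined rate = 0.00609 + 0.00466 + 0.0072 = 0.01795
Old tax = $523,467.12 × 0.01795 = $9,396.234804
New tax = $427,158.9 × 0.01795 = $7,667.502255
Reduction = $9,396.234804 − $7,667.502255 = $1,728.732549

$1,728.73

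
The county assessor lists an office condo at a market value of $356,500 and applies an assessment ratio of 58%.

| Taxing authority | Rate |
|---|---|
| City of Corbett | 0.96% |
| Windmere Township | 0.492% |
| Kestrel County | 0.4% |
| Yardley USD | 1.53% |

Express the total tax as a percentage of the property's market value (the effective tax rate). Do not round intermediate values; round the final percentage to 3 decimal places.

1.962%

Assessed value = $356,500 × 0.58 = $206,770
City of Corbett: $206,770 × 0.0096 = $1,984.992
Windmere Township: $206,770 × 0.00492 = $1,017.3084
Kestrel County: $206,770 × 0.004 = $827.08
Yardley USD: $206,770 × 0.0153 = $3,163.581
Total tax = $6,992.9614
Effective rate = $6,992.9614 ÷ $356,500 = 1.962% of market value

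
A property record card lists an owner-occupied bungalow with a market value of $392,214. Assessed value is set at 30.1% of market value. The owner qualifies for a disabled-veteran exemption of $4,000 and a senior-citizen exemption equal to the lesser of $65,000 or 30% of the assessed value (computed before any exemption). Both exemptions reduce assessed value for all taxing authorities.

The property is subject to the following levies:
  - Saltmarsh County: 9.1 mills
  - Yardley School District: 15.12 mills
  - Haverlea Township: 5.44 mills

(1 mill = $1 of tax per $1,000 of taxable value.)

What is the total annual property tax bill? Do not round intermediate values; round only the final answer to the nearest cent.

Assessed value = $392,214 × 0.301 = $118,056.414
Senior-citizen exemption = min($65,000, 30% × $118,056.414) = min($65,000, $35,416.9242) = $35,416.9242 (percentage binds)
Taxable value = $118,056.414 − $4,000 − $35,416.9242 = $78,639.4898
Saltmarsh County: $78,639.4898 × 0.0091 = $715.61935718
Yardley School District: $78,639.4898 × 0.01512 = $1,189.029085776
Haverlea Township: $78,639.4898 × 0.00544 = $427.798824512
Total = $2,332.447267468

$2,332.45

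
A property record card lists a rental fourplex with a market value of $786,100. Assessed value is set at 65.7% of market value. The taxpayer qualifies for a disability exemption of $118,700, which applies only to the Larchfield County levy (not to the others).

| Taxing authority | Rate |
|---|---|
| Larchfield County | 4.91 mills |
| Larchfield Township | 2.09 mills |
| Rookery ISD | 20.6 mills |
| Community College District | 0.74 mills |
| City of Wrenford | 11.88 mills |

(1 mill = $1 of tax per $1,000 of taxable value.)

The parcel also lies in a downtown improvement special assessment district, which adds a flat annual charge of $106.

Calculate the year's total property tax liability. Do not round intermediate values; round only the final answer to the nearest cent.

Assessed value = $786,100 × 0.657 = $516,467.7
Larchfield County: ($516,467.7 − $118,700) × 0.00491 = $397,767.7 × 0.00491 = $1,953.039407
Larchfield Township: $516,467.7 × 0.00209 = $1,079.417493
Rookery ISD: $516,467.7 × 0.0206 = $10,639.23462
Community College District: $516,467.7 × 0.00074 = $382.186098
City of Wrenford: $516,467.7 × 0.01188 = $6,135.636276
Levies subtotal = $20,189.513894
Total = $20,189.513894 + $106 = $20,295.513894

$20,295.51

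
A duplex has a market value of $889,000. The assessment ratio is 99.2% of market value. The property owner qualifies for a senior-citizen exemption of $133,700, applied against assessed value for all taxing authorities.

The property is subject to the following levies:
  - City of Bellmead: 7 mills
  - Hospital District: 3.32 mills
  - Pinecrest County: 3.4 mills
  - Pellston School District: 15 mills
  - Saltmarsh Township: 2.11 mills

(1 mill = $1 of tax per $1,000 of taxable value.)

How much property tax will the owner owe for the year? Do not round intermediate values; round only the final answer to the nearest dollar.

Assessed value = $889,000 × 0.992 = $881,888
Taxable value = $881,888 − $133,700 = $748,188
City of Bellmead: $748,188 × 0.007 = $5,237.316
Hospital District: $748,188 × 0.00332 = $2,483.98416
Pinecrest County: $748,188 × 0.0034 = $2,543.8392
Pellston School District: $748,188 × 0.015 = $11,222.82
Saltmarsh Township: $748,188 × 0.00211 = $1,578.67668
Total = $5,237.316 + $2,483.98416 + $2,543.8392 + $11,222.82 + $1,578.67668 = $23,066.63604

$23,067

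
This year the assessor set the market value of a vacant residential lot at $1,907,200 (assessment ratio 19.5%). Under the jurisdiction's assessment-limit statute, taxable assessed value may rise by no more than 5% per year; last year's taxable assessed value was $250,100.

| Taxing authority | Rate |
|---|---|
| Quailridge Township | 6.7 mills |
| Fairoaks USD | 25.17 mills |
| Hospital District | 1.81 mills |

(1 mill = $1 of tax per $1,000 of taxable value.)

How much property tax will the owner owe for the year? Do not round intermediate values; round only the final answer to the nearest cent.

Uncapped assessed value = $1,907,200 × 0.195 = $371,904
Cap limit = $250,100 × 1.05 = $262,605
Taxable assessed value = min($371,904, $262,605) = $262,605 (cap binds)
Quailridge Township: $262,605 × 0.0067 = $1,759.4535
Fairoaks USD: $262,605 × 0.02517 = $6,609.76785
Hospital District: $262,605 × 0.00181 = $475.31505
Total = $8,844.5364

$8,844.54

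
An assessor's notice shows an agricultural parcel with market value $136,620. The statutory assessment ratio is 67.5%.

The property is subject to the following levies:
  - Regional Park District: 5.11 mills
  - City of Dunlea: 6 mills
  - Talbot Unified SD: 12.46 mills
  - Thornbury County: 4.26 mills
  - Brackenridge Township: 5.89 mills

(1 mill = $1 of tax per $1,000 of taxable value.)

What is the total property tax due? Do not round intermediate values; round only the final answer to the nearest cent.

$3,109.61

Assessed value = $136,620 × 0.675 = $92,218.5
Regional Park District: $92,218.5 × 0.00511 = $471.236535
City of Dunlea: $92,218.5 × 0.006 = $553.311
Talbot Unified SD: $92,218.5 × 0.01246 = $1,149.04251
Thornbury County: $92,218.5 × 0.00426 = $392.85081
Brackenridge Township: $92,218.5 × 0.00589 = $543.166965
Total = $471.236535 + $553.311 + $1,149.04251 + $392.85081 + $543.166965 = $3,109.60782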